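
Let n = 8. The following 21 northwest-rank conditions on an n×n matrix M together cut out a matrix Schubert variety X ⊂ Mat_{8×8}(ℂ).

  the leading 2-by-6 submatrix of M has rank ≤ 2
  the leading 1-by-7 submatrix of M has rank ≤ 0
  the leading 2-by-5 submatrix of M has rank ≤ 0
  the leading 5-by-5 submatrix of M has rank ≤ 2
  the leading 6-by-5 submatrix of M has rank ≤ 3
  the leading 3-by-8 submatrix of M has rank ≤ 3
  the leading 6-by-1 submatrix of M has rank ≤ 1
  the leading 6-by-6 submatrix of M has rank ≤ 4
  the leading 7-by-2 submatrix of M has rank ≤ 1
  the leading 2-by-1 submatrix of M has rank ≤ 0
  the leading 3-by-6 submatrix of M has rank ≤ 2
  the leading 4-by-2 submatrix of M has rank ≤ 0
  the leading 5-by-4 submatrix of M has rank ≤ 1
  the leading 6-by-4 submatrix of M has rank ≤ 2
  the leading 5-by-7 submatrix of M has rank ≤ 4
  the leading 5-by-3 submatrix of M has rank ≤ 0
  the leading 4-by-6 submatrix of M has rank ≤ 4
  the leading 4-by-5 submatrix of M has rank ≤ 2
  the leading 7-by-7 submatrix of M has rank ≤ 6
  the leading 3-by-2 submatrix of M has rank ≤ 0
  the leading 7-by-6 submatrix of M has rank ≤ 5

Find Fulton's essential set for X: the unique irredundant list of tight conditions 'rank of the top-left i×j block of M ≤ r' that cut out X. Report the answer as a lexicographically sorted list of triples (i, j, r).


Rank table r_w(8×8) implied by the 21 constraints:

  0  0  0  0  0  0  0  1
  0  0  0  0  0  1  1  2
  0  0  0  1  1  2  2  3
  0  0  0  1  2  3  3  4
  0  0  0  1  2  3  4  5
  1  1  1  2  3  4  5  6
  1  1  2  3  4  5  6  7
  1  2  3  4  5  6  7  8

reading off 1-entries of Δ²R: w = (8, 6, 4, 5, 7, 1, 3, 2).

ℓ(w)=22; the 4 essential cells (i,j,r):

[(1, 7, 0), (2, 5, 0), (5, 3, 0), (7, 2, 1)]


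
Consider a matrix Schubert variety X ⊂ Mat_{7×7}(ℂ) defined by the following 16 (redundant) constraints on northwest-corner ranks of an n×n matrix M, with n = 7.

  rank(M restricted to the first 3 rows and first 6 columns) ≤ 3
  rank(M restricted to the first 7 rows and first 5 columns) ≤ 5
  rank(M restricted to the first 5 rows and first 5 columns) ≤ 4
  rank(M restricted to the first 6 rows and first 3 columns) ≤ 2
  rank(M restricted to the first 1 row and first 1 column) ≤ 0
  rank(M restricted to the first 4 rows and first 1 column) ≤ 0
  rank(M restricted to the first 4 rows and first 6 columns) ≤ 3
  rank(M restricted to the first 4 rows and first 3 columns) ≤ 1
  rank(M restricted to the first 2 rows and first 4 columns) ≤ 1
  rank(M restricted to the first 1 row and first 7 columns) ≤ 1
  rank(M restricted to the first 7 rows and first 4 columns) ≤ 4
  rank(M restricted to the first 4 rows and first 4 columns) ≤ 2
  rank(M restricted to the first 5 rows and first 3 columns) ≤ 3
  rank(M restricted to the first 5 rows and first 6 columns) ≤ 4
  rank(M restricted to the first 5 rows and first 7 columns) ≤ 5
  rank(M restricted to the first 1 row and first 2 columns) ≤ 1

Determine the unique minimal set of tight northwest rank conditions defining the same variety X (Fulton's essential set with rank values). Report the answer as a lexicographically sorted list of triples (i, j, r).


Propagating the 16 rank bounds to every northwest block:

  R[1]: 0 1 1 1 1 1 1
  R[2]: 0 1 1 1 2 2 2
  R[3]: 0 1 1 2 3 3 3
  R[4]: 0 1 1 2 3 3 4
  R[5]: 1 2 2 3 4 4 5
  R[6]: 1 2 2 3 4 5 6
  R[7]: 1 2 3 4 5 6 7

hence w(1..7) = (2, 5, 4, 7, 1, 6, 3).

Rothe diagram D(w) (10 cells), 5 SE-corners (essential conditions):

[(2, 4, 1), (4, 1, 0), (4, 3, 1), (4, 6, 3), (6, 3, 2)]


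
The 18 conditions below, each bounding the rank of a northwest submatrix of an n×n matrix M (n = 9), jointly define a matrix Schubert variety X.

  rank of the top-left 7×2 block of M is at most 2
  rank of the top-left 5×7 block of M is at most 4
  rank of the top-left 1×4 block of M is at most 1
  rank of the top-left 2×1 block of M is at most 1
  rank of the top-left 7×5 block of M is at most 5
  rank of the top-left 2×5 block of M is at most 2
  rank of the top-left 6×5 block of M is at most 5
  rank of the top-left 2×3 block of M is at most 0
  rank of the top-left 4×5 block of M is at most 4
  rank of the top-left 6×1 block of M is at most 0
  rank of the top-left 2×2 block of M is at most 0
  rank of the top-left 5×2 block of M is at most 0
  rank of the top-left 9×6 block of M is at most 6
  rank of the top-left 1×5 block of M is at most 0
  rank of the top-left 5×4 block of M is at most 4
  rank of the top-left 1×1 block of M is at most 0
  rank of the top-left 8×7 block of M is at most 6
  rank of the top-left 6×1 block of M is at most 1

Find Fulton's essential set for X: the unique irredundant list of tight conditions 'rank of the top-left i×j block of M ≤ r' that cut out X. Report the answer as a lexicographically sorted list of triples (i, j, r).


The tightest implied rank at each (i,j), from the 18 conditions:

  row 1: 0  0  0  0  0  1  1  1  1
  row 2: 0  0  0  1  1  2  2  2  2
  row 3: 0  0  1  2  2  3  3  3  3
  row 4: 0  0  1  2  3  4  4  4  4
  row 5: 0  0  1  2  3  4  4  5  5
  row 6: 0  1  2  3  4  5  5  6  6
  row 7: 1  2  3  4  5  6  6  7  7
  row 8: 1  2  3  4  5  6  6  7  8
  row 9: 1  2  3  4  5  6  7  8  9

so w = (6, 4, 3, 5, 8, 2, 1, 9, 7).

6 SE-corners of the 17-cell Rothe diagram give Ess(w):

[(1, 5, 0), (2, 3, 0), (5, 2, 0), (5, 7, 4), (6, 1, 0), (8, 7, 6)]


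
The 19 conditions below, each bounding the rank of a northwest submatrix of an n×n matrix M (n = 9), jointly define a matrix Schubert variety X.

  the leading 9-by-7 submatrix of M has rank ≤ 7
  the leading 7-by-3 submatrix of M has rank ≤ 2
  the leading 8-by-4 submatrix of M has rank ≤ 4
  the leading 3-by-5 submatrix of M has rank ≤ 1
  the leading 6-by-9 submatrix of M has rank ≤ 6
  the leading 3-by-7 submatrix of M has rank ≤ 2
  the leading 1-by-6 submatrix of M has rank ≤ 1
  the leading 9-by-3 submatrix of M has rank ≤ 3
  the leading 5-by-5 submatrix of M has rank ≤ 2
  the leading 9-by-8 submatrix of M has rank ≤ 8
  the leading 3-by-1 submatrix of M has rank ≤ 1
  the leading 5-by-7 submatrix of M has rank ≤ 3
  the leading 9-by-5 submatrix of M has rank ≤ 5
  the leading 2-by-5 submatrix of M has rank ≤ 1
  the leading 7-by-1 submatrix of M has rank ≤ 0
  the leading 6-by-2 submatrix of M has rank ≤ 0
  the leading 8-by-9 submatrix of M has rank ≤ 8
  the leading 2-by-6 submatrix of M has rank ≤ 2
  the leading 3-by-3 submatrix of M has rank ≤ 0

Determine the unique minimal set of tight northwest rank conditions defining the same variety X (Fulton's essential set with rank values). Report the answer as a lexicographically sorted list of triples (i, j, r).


Propagating the 19 rank bounds to every northwest block:

  R[1]: 0 | 0 | 0 | 1 | 1 | 1 | 1 | 1 | 1
  R[2]: 0 | 0 | 0 | 1 | 1 | 2 | 2 | 2 | 2
  R[3]: 0 | 0 | 0 | 1 | 1 | 2 | 2 | 3 | 3
  R[4]: 0 | 0 | 1 | 2 | 2 | 3 | 3 | 4 | 4
  R[5]: 0 | 0 | 1 | 2 | 2 | 3 | 3 | 4 | 5
  R[6]: 0 | 0 | 1 | 2 | 3 | 4 | 4 | 5 | 6
  R[7]: 0 | 1 | 2 | 3 | 4 | 5 | 5 | 6 | 7
  R[8]: 1 | 2 | 3 | 4 | 5 | 6 | 6 | 7 | 8
  R[9]: 1 | 2 | 3 | 4 | 5 | 6 | 7 | 8 | 9

hence w(1..9) = (4, 6, 8, 3, 9, 5, 2, 1, 7).

|D(w)|=21, |Ess(w)|=7:

[(3, 3, 0), (3, 5, 1), (3, 7, 2), (5, 5, 2), (5, 7, 3), (6, 2, 0), (7, 1, 0)]


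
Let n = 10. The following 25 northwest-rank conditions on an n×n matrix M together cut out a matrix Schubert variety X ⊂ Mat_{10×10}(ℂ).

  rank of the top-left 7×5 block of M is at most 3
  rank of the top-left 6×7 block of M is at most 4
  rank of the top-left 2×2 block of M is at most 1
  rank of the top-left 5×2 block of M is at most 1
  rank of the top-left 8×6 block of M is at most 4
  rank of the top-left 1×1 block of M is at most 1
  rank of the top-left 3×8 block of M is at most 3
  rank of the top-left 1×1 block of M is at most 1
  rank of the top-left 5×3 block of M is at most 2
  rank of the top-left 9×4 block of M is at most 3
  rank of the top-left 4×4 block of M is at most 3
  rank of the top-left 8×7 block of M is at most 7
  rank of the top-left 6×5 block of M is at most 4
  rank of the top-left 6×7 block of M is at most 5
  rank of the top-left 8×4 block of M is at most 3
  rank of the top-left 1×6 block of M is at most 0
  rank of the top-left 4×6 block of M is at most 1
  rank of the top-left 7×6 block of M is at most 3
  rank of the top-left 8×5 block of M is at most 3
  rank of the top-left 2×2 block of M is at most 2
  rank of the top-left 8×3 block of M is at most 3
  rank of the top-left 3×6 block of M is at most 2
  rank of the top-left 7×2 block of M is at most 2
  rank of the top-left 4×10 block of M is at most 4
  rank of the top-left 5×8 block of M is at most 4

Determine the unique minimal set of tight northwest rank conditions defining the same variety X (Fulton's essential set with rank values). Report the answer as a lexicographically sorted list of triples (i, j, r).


Recovering R(i,j) via the rank-extension bound from the 25 conditions:

  i=1: 0, 0, 0, 0, 0, 0, 1, 1, 1, 1
  i=2: 1, 1, 1, 1, 1, 1, 2, 2, 2, 2
  i=3: 1, 1, 1, 1, 1, 1, 2, 3, 3, 3
  i=4: 1, 1, 1, 1, 1, 1, 2, 3, 4, 4
  i=5: 1, 1, 2, 2, 2, 2, 3, 4, 5, 5
  i=6: 1, 2, 3, 3, 3, 3, 4, 5, 6, 6
  i=7: 1, 2, 3, 3, 3, 3, 4, 5, 6, 7
  i=8: 1, 2, 3, 3, 3, 4, 5, 6, 7, 8
  i=9: 1, 2, 3, 3, 4, 5, 6, 7, 8, 9
  i=10: 1, 2, 3, 4, 5, 6, 7, 8, 9, 10

giving w = (7, 1, 8, 9, 3, 2, 10, 6, 5, 4) via Δ²R.

Rothe diagram D(w) (23 cells), 6 SE-corners (essential conditions):

[(1, 6, 0), (4, 6, 1), (5, 2, 1), (7, 6, 3), (8, 5, 3), (9, 4, 3)]


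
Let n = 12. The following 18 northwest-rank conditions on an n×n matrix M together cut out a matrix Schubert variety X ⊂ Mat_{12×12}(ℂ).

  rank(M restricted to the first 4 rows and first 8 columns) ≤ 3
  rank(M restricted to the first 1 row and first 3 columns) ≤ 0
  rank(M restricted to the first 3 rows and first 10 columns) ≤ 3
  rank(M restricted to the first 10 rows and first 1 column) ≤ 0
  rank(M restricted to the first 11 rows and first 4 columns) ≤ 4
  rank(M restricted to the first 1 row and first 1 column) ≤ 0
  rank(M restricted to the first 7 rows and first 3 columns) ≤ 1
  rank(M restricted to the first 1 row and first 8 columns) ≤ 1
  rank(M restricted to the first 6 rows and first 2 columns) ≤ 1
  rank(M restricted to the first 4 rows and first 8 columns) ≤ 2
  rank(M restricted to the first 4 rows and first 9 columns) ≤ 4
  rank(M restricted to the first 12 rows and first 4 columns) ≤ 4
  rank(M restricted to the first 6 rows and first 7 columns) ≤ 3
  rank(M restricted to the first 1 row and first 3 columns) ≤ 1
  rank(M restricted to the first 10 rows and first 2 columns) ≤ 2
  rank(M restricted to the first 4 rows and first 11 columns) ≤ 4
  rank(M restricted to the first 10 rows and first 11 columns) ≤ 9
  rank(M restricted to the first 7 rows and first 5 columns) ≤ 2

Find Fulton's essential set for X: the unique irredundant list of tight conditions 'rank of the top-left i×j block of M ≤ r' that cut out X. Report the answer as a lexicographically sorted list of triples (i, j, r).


The tightest implied rank at each (i,j), from the 18 conditions:

  0  0  0  1  1  1  1  1  1  1  1  1
  0  1  1  2  2  2  2  2  2  2  2  2
  0  1  1  2  2  2  2  2  3  3  3  3
  0  1  1  2  2  2  2  2  3  4  4  4
  0  1  1  2  2  3  3  3  4  5  5  5
  0  1  1  2  2  3  3  4  5  6  6  6
  0  1  1  2  2  3  4  5  6  7  7  7
  0  1  2  3  3  4  5  6  7  8  8  8
  0  1  2  3  4  5  6  7  8  9  9  9
  0  1  2  3  4  5  6  7  8  9  9  10
  1  2  3  4  5  6  7  8  9  10  10  11
  1  2  3  4  5  6  7  8  9  10  11  12

so w = (4, 2, 9, 10, 6, 8, 7, 3, 5, 12, 1, 11).

Fulton essential set (7 of the 30 Rothe cells):

[(1, 3, 0), (4, 8, 2), (6, 7, 3), (7, 3, 1), (7, 5, 2), (10, 1, 0), (10, 11, 9)]


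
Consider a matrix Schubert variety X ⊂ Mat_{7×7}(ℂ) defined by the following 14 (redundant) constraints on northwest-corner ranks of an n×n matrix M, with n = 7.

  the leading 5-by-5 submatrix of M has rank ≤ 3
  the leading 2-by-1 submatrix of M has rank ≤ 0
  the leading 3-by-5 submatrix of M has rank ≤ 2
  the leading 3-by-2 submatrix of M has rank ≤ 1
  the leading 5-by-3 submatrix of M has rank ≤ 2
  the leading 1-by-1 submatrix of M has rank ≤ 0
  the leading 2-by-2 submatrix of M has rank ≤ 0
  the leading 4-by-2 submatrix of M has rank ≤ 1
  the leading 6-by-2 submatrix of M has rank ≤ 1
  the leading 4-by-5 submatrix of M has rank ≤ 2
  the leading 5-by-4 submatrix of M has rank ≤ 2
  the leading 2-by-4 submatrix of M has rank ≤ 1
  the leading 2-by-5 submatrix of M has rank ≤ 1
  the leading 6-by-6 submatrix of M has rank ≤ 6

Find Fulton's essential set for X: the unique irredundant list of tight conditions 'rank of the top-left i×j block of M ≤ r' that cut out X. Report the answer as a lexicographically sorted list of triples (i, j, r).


Reconstructing r_w from the 14 given conditions:

  row 1: 0 | 0 | 1 | 1 | 1 | 1 | 1
  row 2: 0 | 0 | 1 | 1 | 1 | 2 | 2
  row 3: 1 | 1 | 2 | 2 | 2 | 3 | 3
  row 4: 1 | 1 | 2 | 2 | 2 | 3 | 4
  row 5: 1 | 1 | 2 | 2 | 3 | 4 | 5
  row 6: 1 | 1 | 2 | 3 | 4 | 5 | 6
  row 7: 1 | 2 | 3 | 4 | 5 | 6 | 7

reading off 1-entries of Δ²R: w = (3, 6, 1, 7, 5, 4, 2).

D(w) has 12 cells with 5 SE-corners; essential set:

[(2, 2, 0), (2, 5, 1), (4, 5, 2), (5, 4, 2), (6, 2, 1)]


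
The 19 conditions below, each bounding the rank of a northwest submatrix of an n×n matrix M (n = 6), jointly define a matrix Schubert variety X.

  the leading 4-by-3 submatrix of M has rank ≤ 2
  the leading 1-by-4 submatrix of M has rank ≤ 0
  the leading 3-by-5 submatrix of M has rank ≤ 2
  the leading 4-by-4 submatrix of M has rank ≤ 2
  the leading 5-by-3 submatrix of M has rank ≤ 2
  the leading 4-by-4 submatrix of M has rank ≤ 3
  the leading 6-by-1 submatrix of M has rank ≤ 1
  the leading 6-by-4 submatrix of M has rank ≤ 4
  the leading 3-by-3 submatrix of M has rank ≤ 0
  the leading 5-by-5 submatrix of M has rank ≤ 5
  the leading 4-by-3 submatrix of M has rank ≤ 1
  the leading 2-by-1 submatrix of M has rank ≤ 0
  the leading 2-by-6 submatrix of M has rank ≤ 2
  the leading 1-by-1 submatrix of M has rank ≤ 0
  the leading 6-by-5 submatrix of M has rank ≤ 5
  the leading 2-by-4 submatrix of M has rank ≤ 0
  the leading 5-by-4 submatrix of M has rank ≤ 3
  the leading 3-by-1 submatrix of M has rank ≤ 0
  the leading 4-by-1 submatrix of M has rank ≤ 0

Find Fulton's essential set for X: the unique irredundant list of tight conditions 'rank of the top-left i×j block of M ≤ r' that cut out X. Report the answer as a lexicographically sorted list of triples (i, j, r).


Computing R[i][j] = min implied NW-rank bound (n=6, 19 conditions):

  i=1: 0 0 0 0 1 1
  i=2: 0 0 0 0 1 2
  i=3: 0 0 0 1 2 3
  i=4: 0 1 1 2 3 4
  i=5: 1 2 2 3 4 5
  i=6: 1 2 3 4 5 6

second differences of R give the permutation w = (5, 6, 4, 2, 1, 3).

ℓ(w)=12; the 3 essential cells (i,j,r):

[(2, 4, 0), (3, 3, 0), (4, 1, 0)]


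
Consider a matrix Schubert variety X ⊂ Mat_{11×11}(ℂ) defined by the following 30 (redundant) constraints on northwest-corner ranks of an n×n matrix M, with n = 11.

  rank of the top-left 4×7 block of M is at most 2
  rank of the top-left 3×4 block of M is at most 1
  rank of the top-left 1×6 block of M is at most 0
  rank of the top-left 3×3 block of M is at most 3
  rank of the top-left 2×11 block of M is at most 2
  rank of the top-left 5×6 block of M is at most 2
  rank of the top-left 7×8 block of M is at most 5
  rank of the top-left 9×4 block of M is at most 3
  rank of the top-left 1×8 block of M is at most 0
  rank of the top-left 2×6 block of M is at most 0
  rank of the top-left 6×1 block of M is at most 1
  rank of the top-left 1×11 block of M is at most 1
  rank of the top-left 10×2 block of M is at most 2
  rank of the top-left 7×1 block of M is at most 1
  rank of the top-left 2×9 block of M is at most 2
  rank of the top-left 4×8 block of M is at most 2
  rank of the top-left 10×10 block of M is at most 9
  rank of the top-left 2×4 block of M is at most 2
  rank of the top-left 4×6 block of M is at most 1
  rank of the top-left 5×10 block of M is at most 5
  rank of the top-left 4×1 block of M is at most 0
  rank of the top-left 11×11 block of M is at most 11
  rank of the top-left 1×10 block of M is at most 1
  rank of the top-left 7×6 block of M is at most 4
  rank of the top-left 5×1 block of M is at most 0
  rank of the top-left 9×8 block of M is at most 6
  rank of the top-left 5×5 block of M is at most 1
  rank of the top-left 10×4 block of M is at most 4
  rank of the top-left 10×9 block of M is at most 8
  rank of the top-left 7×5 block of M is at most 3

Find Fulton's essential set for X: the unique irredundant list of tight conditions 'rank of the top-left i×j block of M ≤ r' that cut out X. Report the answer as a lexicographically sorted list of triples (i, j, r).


Computing R[i][j] = min implied NW-rank bound (n=11, 30 conditions):

  row 1: 0 0 0 0 0 0 0 0 1 1 1
  row 2: 0 0 0 0 0 0 1 1 2 2 2
  row 3: 0 1 1 1 1 1 2 2 3 3 3
  row 4: 0 1 1 1 1 1 2 2 3 4 4
  row 5: 0 1 1 1 1 2 3 3 4 5 5
  row 6: 1 2 2 2 2 3 4 4 5 6 6
  row 7: 1 2 3 3 3 4 5 5 6 7 7
  row 8: 1 2 3 3 4 5 6 6 7 8 8
  row 9: 1 2 3 3 4 5 6 6 7 8 9
  row 10: 1 2 3 4 5 6 7 7 8 9 10
  row 11: 1 2 3 4 5 6 7 8 9 10 11

reading off 1-entries of Δ²R: w = (9, 7, 2, 10, 6, 1, 3, 5, 11, 4, 8).

|D(w)|=28, |Ess(w)|=8:

[(1, 8, 0), (2, 6, 0), (4, 6, 1), (4, 8, 2), (5, 1, 0), (5, 5, 1), (9, 4, 3), (9, 8, 6)]


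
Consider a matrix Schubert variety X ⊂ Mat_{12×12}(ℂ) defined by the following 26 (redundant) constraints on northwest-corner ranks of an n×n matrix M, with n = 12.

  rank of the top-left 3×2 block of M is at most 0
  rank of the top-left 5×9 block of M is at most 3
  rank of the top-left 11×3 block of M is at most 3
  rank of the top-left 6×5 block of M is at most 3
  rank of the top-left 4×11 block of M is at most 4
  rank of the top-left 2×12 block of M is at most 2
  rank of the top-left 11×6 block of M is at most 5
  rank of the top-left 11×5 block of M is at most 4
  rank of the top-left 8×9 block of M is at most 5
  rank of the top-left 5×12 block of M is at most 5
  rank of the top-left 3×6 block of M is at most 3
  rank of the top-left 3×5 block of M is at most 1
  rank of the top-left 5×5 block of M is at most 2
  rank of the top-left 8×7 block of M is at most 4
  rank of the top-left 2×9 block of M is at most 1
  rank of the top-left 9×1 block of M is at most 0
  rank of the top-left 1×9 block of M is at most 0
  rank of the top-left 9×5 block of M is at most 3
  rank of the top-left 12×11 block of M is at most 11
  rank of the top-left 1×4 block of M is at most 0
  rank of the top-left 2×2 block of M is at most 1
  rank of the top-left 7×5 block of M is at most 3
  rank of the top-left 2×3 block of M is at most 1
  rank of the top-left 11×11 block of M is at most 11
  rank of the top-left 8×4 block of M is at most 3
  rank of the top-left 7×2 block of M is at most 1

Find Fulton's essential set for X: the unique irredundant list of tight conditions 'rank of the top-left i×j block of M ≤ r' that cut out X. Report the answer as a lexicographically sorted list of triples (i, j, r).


Computing R[i][j] = min implied NW-rank bound (n=12, 26 conditions):

  0 | 0 | 0 | 0 | 0 | 0 | 0 | 0 | 0 | 1 | 1 | 1
  0 | 0 | 1 | 1 | 1 | 1 | 1 | 1 | 1 | 2 | 2 | 2
  0 | 0 | 1 | 1 | 1 | 2 | 2 | 2 | 2 | 3 | 3 | 3
  0 | 1 | 2 | 2 | 2 | 3 | 3 | 3 | 3 | 4 | 4 | 4
  0 | 1 | 2 | 2 | 2 | 3 | 3 | 3 | 3 | 4 | 5 | 5
  0 | 1 | 2 | 3 | 3 | 4 | 4 | 4 | 4 | 5 | 6 | 6
  0 | 1 | 2 | 3 | 3 | 4 | 4 | 5 | 5 | 6 | 7 | 7
  0 | 1 | 2 | 3 | 3 | 4 | 4 | 5 | 5 | 6 | 7 | 8
  0 | 1 | 2 | 3 | 3 | 4 | 5 | 6 | 6 | 7 | 8 | 9
  1 | 2 | 3 | 4 | 4 | 5 | 6 | 7 | 7 | 8 | 9 | 10
  1 | 2 | 3 | 4 | 4 | 5 | 6 | 7 | 8 | 9 | 10 | 11
  1 | 2 | 3 | 4 | 5 | 6 | 7 | 8 | 9 | 10 | 11 | 12

giving w = (10, 3, 6, 2, 11, 4, 8, 12, 7, 1, 9, 5) via Δ²R.

10 SE-corners of the 33-cell Rothe diagram give Ess(w):

[(1, 9, 0), (3, 2, 0), (3, 5, 1), (5, 5, 2), (5, 9, 3), (8, 7, 4), (8, 9, 5), (9, 1, 0), (9, 5, 3), (11, 5, 4)]


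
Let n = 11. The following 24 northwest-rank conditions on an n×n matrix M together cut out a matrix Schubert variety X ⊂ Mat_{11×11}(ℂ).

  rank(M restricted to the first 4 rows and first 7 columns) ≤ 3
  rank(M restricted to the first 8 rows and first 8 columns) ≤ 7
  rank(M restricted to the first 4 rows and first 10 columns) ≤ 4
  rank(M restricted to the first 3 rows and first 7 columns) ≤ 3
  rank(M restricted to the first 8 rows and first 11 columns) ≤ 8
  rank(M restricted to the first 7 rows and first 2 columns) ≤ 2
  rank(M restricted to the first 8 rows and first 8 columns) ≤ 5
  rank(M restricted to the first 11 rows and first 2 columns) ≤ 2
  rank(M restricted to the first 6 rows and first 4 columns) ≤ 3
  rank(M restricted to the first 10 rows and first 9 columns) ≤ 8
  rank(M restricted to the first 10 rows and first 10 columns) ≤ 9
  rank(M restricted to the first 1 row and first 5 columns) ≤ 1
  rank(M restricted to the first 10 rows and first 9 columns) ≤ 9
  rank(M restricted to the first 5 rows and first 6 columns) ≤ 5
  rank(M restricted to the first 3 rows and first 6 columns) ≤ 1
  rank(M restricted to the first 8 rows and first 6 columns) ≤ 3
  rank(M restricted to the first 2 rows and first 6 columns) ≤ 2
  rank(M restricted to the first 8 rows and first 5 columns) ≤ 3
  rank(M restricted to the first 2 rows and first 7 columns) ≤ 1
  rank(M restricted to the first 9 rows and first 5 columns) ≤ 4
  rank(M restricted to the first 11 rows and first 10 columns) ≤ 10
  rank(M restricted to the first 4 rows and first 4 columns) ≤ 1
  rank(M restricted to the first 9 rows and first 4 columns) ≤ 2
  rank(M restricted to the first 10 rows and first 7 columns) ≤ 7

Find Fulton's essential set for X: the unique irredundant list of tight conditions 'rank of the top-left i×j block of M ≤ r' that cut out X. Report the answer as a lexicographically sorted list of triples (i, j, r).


Rank table r_w(11×11) implied by the 24 constraints:

  row 1: 1 | 1 | 1 | 1 | 1 | 1 | 1 | 1 | 1 | 1 | 1
  row 2: 1 | 1 | 1 | 1 | 1 | 1 | 1 | 2 | 2 | 2 | 2
  row 3: 1 | 1 | 1 | 1 | 1 | 1 | 2 | 3 | 3 | 3 | 3
  row 4: 1 | 1 | 1 | 1 | 2 | 2 | 3 | 4 | 4 | 4 | 4
  row 5: 1 | 2 | 2 | 2 | 3 | 3 | 4 | 5 | 5 | 5 | 5
  row 6: 1 | 2 | 2 | 2 | 3 | 3 | 4 | 5 | 6 | 6 | 6
  row 7: 1 | 2 | 2 | 2 | 3 | 3 | 4 | 5 | 6 | 7 | 7
  row 8: 1 | 2 | 2 | 2 | 3 | 3 | 4 | 5 | 6 | 7 | 8
  row 9: 1 | 2 | 2 | 2 | 3 | 4 | 5 | 6 | 7 | 8 | 9
  row 10: 1 | 2 | 3 | 3 | 4 | 5 | 6 | 7 | 8 | 9 | 10
  row 11: 1 | 2 | 3 | 4 | 5 | 6 | 7 | 8 | 9 | 10 | 11

second differences of R give the permutation w = (1, 8, 7, 5, 2, 9, 10, 11, 6, 3, 4).

ℓ(w)=25; the 5 essential cells (i,j,r):

[(2, 7, 1), (3, 6, 1), (4, 4, 1), (8, 6, 3), (9, 4, 2)]


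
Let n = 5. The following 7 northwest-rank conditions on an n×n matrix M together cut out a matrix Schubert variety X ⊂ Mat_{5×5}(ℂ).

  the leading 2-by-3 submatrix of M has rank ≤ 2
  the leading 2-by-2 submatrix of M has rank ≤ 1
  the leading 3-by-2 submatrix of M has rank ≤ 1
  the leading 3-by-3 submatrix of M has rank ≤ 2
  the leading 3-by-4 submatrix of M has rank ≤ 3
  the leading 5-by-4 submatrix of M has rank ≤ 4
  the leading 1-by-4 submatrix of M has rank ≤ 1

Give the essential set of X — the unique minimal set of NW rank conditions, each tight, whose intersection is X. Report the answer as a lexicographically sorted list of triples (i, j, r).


Recovering R(i,j) via the rank-extension bound from the 7 conditions:

  1 1 1 1 1
  1 1 2 2 2
  1 1 2 3 3
  1 2 3 4 4
  1 2 3 4 5

hence w(1..5) = (1, 3, 4, 2, 5).

D(w) has 2 cells with 1 SE-corner; essential set:

[(3, 2, 1)]


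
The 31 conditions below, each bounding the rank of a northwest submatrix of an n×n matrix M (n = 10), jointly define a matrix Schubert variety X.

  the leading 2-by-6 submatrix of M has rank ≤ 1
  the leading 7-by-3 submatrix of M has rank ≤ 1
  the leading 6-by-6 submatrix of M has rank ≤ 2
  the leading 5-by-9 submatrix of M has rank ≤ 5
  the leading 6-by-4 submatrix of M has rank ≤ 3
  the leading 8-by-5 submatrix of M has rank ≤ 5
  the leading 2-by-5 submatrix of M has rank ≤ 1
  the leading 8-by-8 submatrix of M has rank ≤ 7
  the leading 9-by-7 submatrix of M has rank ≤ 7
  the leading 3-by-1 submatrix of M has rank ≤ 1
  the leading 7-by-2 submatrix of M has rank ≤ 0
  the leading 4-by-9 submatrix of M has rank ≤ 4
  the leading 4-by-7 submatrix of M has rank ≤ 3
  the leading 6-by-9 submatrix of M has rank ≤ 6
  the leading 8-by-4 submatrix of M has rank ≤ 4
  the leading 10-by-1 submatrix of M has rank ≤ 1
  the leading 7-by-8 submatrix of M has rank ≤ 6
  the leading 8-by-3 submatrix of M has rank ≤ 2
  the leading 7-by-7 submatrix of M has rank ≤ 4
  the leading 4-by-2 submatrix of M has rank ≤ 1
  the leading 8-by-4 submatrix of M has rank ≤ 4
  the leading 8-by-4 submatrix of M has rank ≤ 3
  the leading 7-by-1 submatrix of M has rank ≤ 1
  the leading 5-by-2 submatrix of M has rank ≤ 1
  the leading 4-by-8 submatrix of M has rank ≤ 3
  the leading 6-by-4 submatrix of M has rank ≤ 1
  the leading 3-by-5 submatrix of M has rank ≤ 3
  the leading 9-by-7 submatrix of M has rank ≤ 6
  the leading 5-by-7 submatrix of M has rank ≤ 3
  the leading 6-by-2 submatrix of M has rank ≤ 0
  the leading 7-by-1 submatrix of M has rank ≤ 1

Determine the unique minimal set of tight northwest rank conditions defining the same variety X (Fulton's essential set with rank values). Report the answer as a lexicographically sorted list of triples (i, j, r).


The tightest implied rank at each (i,j), from the 31 conditions:

  R[1]: 0, 0, 1, 1, 1, 1, 1, 1, 1, 1
  R[2]: 0, 0, 1, 1, 1, 1, 2, 2, 2, 2
  R[3]: 0, 0, 1, 1, 2, 2, 3, 3, 3, 3
  R[4]: 0, 0, 1, 1, 2, 2, 3, 3, 4, 4
  R[5]: 0, 0, 1, 1, 2, 2, 3, 4, 5, 5
  R[6]: 0, 0, 1, 1, 2, 2, 3, 4, 5, 6
  R[7]: 0, 0, 1, 2, 3, 3, 4, 5, 6, 7
  R[8]: 1, 1, 2, 3, 4, 4, 5, 6, 7, 8
  R[9]: 1, 2, 3, 4, 5, 5, 6, 7, 8, 9
  R[10]: 1, 2, 3, 4, 5, 6, 7, 8, 9, 10

reading off 1-entries of Δ²R: w = (3, 7, 5, 9, 8, 10, 4, 1, 2, 6).

Fulton essential set (5 of the 25 Rothe cells):

[(2, 6, 1), (4, 8, 3), (6, 4, 1), (6, 6, 2), (7, 2, 0)]


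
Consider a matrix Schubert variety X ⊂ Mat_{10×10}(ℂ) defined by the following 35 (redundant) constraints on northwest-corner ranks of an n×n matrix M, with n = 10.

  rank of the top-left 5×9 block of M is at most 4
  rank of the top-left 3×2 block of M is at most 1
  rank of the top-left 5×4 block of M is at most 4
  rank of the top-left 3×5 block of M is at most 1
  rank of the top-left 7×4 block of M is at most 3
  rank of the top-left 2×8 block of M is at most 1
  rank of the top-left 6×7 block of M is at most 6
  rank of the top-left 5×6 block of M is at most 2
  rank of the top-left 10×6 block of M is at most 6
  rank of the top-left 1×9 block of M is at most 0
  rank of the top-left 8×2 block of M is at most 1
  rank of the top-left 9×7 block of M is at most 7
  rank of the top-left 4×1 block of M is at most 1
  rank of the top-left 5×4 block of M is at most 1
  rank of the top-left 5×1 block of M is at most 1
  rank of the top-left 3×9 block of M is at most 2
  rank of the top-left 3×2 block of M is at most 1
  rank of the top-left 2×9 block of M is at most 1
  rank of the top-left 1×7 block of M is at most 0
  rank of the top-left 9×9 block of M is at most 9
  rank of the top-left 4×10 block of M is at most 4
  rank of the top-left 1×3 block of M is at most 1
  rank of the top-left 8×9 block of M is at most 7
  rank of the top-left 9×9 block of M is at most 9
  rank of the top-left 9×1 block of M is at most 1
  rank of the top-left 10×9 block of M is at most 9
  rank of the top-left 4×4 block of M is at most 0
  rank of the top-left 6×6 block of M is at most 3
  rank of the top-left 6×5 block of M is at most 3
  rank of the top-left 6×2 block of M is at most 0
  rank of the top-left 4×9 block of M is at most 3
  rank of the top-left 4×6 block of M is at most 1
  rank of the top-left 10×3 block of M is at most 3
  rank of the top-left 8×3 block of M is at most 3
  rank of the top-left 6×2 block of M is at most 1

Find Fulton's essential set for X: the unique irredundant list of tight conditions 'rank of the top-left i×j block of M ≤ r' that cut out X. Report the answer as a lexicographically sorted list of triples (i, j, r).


Computing R[i][j] = min implied NW-rank bound (n=10, 35 conditions):

  0, 0, 0, 0, 0, 0, 0, 0, 0, 1
  0, 0, 0, 0, 1, 1, 1, 1, 1, 2
  0, 0, 0, 0, 1, 1, 2, 2, 2, 3
  0, 0, 0, 0, 1, 1, 2, 3, 3, 4
  0, 0, 1, 1, 2, 2, 3, 4, 4, 5
  0, 0, 1, 2, 3, 3, 4, 5, 5, 6
  1, 1, 2, 3, 4, 4, 5, 6, 6, 7
  1, 1, 2, 3, 4, 5, 6, 7, 7, 8
  1, 2, 3, 4, 5, 6, 7, 8, 8, 9
  1, 2, 3, 4, 5, 6, 7, 8, 9, 10

giving w = (10, 5, 7, 8, 3, 4, 1, 6, 2, 9) via Δ²R.

ℓ(w)=28; the 5 essential cells (i,j,r):

[(1, 9, 0), (4, 4, 0), (4, 6, 1), (6, 2, 0), (8, 2, 1)]


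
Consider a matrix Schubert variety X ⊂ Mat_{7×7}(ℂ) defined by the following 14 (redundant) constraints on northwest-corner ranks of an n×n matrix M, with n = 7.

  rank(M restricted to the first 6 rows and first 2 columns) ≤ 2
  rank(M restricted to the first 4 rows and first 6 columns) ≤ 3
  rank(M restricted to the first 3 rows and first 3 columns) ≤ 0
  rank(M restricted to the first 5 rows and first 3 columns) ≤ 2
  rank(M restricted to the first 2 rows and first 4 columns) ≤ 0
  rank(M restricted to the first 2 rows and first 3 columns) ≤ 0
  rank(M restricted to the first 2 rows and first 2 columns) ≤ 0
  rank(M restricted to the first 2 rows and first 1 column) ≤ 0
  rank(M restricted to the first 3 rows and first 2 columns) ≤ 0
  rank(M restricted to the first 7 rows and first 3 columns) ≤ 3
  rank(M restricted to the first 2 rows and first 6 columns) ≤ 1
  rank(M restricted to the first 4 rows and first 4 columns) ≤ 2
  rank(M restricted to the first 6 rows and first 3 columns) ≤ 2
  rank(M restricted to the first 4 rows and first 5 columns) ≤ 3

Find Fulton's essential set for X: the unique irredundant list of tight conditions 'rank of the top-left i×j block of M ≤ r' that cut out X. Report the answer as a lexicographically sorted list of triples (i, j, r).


The tightest implied rank at each (i,j), from the 14 conditions:

  row 1: 0 | 0 | 0 | 0 | 1 | 1 | 1
  row 2: 0 | 0 | 0 | 0 | 1 | 1 | 2
  row 3: 0 | 0 | 0 | 1 | 2 | 2 | 3
  row 4: 1 | 1 | 1 | 2 | 3 | 3 | 4
  row 5: 1 | 2 | 2 | 3 | 4 | 4 | 5
  row 6: 1 | 2 | 2 | 3 | 4 | 5 | 6
  row 7: 1 | 2 | 3 | 4 | 5 | 6 | 7

the unique w with this rank table is (5, 7, 4, 1, 2, 6, 3).

ℓ(w)=13; the 4 essential cells (i,j,r):

[(2, 4, 0), (2, 6, 1), (3, 3, 0), (6, 3, 2)]


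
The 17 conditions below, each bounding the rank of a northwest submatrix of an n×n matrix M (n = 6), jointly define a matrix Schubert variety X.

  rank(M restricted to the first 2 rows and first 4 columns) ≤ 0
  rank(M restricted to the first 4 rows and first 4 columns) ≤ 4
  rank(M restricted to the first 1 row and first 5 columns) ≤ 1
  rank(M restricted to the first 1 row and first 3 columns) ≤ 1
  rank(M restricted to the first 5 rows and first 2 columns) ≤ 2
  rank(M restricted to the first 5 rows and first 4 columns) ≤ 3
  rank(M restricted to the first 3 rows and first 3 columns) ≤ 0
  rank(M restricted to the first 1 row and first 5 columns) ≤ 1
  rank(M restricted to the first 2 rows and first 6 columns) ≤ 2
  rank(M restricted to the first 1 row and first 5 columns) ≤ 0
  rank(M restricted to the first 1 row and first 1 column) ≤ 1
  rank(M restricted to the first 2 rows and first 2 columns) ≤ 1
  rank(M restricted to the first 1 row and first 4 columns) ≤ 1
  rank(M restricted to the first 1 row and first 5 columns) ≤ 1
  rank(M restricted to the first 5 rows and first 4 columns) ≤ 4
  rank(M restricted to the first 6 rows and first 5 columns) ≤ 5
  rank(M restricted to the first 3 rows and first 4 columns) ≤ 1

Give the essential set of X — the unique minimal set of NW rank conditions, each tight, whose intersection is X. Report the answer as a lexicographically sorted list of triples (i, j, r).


Computing R[i][j] = min implied NW-rank bound (n=6, 17 conditions):

  0 | 0 | 0 | 0 | 0 | 1
  0 | 0 | 0 | 0 | 1 | 2
  0 | 0 | 0 | 1 | 2 | 3
  1 | 1 | 1 | 2 | 3 | 4
  1 | 2 | 2 | 3 | 4 | 5
  1 | 2 | 3 | 4 | 5 | 6

hence w(1..6) = (6, 5, 4, 1, 2, 3).

3 SE-corners of the 12-cell Rothe diagram give Ess(w):

[(1, 5, 0), (2, 4, 0), (3, 3, 0)]


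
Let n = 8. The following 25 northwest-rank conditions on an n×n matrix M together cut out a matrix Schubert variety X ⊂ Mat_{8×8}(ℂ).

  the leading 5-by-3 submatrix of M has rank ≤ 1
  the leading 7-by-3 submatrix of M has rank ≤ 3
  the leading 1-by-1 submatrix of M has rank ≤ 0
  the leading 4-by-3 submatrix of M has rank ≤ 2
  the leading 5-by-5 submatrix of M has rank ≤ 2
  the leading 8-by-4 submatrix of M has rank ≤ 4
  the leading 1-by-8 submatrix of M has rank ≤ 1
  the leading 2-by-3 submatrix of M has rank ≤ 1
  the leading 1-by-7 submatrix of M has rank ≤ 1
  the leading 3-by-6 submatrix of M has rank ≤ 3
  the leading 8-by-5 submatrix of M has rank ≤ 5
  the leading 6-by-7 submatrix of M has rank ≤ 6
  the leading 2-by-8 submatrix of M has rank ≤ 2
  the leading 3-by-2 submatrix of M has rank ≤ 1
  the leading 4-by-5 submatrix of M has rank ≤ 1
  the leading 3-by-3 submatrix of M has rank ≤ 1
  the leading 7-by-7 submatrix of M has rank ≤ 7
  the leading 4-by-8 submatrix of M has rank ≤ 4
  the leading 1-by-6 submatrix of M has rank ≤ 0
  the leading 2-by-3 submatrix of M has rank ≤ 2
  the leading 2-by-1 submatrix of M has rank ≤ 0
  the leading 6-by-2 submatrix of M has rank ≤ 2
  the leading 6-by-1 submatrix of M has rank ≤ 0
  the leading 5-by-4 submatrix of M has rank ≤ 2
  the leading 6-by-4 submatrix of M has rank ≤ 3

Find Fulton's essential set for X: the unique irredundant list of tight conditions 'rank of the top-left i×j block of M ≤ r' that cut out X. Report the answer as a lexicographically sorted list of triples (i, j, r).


Recovering R(i,j) via the rank-extension bound from the 25 conditions:

  R[1]: 0  0  0  0  0  0  1  1
  R[2]: 0  1  1  1  1  1  2  2
  R[3]: 0  1  1  1  1  2  3  3
  R[4]: 0  1  1  1  1  2  3  4
  R[5]: 0  1  1  2  2  3  4  5
  R[6]: 0  1  2  3  3  4  5  6
  R[7]: 1  2  3  4  4  5  6  7
  R[8]: 1  2  3  4  5  6  7  8

reading off 1-entries of Δ²R: w = (7, 2, 6, 8, 4, 3, 1, 5).

|D(w)|=18, |Ess(w)|=4:

[(1, 6, 0), (4, 5, 1), (5, 3, 1), (6, 1, 0)]


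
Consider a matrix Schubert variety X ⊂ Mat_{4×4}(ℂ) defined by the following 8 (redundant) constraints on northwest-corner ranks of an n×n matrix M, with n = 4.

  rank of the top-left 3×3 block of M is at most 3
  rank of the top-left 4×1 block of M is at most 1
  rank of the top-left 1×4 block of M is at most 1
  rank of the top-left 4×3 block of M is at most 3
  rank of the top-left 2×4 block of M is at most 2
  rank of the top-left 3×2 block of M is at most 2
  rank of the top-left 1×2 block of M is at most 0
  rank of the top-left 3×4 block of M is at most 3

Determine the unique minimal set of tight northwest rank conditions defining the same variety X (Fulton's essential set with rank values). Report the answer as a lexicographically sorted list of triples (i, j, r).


The tightest implied rank at each (i,j), from the 8 conditions:

  row 1: 0 0 1 1
  row 2: 1 1 2 2
  row 3: 1 2 3 3
  row 4: 1 2 3 4

giving w = (3, 1, 2, 4) via Δ²R.

Fulton essential set (1 of the 2 Rothe cells):

[(1, 2, 0)]


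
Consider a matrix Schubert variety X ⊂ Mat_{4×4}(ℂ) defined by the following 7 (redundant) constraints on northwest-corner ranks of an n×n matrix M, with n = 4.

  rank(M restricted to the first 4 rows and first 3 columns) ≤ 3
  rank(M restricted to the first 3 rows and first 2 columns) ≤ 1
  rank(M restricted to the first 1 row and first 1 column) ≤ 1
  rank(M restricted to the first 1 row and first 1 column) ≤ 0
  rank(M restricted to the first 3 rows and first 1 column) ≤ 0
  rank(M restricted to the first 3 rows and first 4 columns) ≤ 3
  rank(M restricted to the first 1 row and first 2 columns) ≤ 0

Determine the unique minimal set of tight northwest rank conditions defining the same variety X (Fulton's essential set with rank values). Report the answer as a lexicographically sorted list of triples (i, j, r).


The tightest implied rank at each (i,j), from the 7 conditions:

  i=1: 0 0 1 1
  i=2: 0 1 2 2
  i=3: 0 1 2 3
  i=4: 1 2 3 4

reading off 1-entries of Δ²R: w = (3, 2, 4, 1).

Fulton essential set (2 of the 4 Rothe cells):

[(1, 2, 0), (3, 1, 0)]


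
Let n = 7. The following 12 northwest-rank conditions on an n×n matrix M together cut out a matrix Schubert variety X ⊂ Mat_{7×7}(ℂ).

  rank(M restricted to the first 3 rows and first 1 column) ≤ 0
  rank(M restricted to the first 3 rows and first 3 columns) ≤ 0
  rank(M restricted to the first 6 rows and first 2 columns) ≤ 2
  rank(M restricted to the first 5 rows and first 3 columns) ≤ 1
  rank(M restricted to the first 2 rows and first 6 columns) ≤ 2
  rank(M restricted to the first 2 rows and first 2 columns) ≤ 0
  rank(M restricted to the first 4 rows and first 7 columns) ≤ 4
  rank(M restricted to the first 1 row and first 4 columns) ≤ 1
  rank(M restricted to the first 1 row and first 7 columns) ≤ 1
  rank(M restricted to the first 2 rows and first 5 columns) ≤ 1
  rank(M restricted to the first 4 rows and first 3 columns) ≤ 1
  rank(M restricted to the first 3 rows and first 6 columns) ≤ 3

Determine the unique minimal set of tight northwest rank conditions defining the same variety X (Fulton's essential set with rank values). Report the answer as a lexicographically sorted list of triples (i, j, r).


Rank table r_w(7×7) implied by the 12 constraints:

  R[1]: 0 0 0 1 1 1 1
  R[2]: 0 0 0 1 1 2 2
  R[3]: 0 0 0 1 2 3 3
  R[4]: 1 1 1 2 3 4 4
  R[5]: 1 1 1 2 3 4 5
  R[6]: 1 2 2 3 4 5 6
  R[7]: 1 2 3 4 5 6 7

reading off 1-entries of Δ²R: w = (4, 6, 5, 1, 7, 2, 3).

|D(w)|=12, |Ess(w)|=3:

[(2, 5, 1), (3, 3, 0), (5, 3, 1)]


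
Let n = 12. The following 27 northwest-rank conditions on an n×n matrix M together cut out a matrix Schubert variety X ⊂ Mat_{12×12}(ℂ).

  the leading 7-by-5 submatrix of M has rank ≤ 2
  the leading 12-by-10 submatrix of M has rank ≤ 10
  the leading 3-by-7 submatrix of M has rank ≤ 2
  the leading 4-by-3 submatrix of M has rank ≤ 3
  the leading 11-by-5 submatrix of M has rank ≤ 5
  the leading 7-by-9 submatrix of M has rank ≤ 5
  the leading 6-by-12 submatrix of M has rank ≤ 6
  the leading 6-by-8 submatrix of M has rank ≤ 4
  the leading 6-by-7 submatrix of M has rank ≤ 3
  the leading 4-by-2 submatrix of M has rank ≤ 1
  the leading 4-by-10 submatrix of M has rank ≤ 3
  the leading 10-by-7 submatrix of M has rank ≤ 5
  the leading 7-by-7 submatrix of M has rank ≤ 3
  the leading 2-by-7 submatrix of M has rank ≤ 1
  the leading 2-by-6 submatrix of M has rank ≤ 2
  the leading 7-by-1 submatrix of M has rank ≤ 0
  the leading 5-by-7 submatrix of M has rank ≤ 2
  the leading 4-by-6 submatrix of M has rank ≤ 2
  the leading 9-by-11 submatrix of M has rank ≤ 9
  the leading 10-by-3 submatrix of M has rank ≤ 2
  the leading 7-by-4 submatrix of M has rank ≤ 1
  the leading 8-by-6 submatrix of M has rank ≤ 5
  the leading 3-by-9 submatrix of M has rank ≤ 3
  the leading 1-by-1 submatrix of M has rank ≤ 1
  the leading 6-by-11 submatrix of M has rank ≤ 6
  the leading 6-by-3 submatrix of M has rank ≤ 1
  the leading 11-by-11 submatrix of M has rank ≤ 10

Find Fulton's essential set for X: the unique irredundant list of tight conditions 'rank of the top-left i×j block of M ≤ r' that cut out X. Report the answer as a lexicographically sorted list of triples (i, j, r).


Computing R[i][j] = min implied NW-rank bound (n=12, 27 conditions):

  i=1: 0  1  1  1  1  1  1  1  1  1  1  1
  i=2: 0  1  1  1  1  1  1  2  2  2  2  2
  i=3: 0  1  1  1  2  2  2  3  3  3  3  3
  i=4: 0  1  1  1  2  2  2  3  3  3  4  4
  i=5: 0  1  1  1  2  2  2  3  4  4  5  5
  i=6: 0  1  1  1  2  3  3  4  5  5  6  6
  i=7: 0  1  1  1  2  3  3  4  5  6  7  7
  i=8: 1  2  2  2  3  4  4  5  6  7  8  8
  i=9: 1  2  2  3  4  5  5  6  7  8  9  9
  i=10: 1  2  2  3  4  5  5  6  7  8  9  10
  i=11: 1  2  3  4  5  6  6  7  8  9  10  11
  i=12: 1  2  3  4  5  6  7  8  9  10  11  12

giving w = (2, 8, 5, 11, 9, 6, 10, 1, 4, 12, 3, 7) via Δ²R.

ℓ(w)=32; the 8 essential cells (i,j,r):

[(2, 7, 1), (4, 10, 3), (5, 7, 2), (7, 1, 0), (7, 4, 1), (7, 7, 3), (10, 3, 2), (10, 7, 5)]
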